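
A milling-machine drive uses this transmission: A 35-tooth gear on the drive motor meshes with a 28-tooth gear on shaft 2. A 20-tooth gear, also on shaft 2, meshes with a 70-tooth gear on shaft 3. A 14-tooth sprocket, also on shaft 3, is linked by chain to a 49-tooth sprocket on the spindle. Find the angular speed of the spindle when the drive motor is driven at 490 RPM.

the drive motor → shaft 2 (gear mesh, 28/35): 490 ÷ 0.8 = 612.5 RPM
shaft 2 → shaft 3 (gear mesh, 70/20): 612.5 ÷ 3.5 = 175 RPM
shaft 3 → the spindle (chain, 49/14): 175 ÷ 3.5 = 50 RPM

50 RPM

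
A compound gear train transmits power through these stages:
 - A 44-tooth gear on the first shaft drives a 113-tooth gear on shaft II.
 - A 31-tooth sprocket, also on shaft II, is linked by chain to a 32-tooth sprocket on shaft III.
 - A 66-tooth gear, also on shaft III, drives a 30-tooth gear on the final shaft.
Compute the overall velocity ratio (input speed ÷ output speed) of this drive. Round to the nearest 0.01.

1.21

Each stage contributes driven/driver: gear mesh 113/44 = 2.5682, chain 32/31 = 1.0323, gear mesh 30/66 = 0.45455.
Overall: 2.5682 × 1.0323 × 0.45455 = 1.205.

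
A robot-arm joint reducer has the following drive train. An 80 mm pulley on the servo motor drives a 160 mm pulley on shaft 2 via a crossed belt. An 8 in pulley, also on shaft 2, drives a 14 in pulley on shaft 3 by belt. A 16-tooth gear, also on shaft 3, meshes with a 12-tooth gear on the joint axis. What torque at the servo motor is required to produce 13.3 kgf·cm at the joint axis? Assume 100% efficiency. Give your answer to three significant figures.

5.07 kgf·cm

Overall ratio R = 2 × 1.75 × 0.75 = 2.625.
Input torque = output torque / R = 13.3 / 2.625 = 5.0667 kgf·cm.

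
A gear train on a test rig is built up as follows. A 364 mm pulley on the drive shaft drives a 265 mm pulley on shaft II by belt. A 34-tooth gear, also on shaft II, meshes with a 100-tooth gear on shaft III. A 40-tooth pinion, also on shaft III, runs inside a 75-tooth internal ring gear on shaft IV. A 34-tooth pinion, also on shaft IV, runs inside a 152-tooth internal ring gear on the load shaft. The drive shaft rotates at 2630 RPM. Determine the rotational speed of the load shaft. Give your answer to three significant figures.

147 RPM

belt 265/364 = 0.72802 → 2630/0.72802 = 3612.5 RPM
gear mesh 100/34 = 2.9412 → 3612.5/2.9412 = 1228.3 RPM
internal gear 75/40 = 1.875 → 1228.3/1.875 = 655.07 RPM
internal gear 152/34 = 4.4706 → 655.07/4.4706 = 146.53 RPM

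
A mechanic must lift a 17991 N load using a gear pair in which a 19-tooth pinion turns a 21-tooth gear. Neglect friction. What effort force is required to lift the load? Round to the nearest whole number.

Gear pair MA = 21/19 = 1.1053.
Effort = load / MA = 17991 / 1.1053 = 16278 N.

16278 N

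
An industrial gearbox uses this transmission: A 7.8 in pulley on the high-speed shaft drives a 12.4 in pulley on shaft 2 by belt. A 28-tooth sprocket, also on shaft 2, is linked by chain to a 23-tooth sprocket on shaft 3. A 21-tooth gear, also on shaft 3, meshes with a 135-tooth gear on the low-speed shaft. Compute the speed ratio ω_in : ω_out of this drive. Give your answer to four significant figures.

Each stage contributes driven/driver: belt 12.4/7.8 = 1.5897, chain 23/28 = 0.82143, gear mesh 135/21 = 6.4286.
Overall: 1.5897 × 0.82143 × 6.4286 = 8.3948.

8.395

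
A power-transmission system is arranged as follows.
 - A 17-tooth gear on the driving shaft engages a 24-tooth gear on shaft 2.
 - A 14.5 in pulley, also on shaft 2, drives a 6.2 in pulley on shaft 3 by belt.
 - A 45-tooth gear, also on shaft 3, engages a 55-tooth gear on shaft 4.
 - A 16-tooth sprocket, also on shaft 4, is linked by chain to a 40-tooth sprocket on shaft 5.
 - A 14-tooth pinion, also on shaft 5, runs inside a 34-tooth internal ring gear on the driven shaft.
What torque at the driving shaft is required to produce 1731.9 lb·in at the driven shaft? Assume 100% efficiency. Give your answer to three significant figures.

387 lb·in

Overall ratio R = 1.4118 × 0.42759 × 1.2222 × 2.5 × 2.4286 = 4.4795.
Input torque = output torque / R = 1731.9 / 4.4795 = 386.63 lb·in.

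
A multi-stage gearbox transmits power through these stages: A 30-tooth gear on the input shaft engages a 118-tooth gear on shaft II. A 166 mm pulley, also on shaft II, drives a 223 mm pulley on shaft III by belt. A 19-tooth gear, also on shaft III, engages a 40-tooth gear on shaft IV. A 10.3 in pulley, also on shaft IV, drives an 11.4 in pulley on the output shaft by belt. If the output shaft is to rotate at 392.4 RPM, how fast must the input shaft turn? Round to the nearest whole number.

4831 RPM

Overall ratio R = 3.9333 × 1.3434 × 2.1053 × 1.1068 = 12.312.
Required input speed = output speed × R = 392.4 × 12.312 = 4831.3 RPM.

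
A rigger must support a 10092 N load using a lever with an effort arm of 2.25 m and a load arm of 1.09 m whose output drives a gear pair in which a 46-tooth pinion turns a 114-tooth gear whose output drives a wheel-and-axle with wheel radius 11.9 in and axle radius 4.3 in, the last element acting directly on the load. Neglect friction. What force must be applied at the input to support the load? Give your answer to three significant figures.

Lever MA = effort arm / load arm = 2.25/1.09 = 2.0642.
Gear pair MA = 114/46 = 2.4783.
Wheel-and-axle MA = R/r = 11.9/4.3 = 2.7674.
Combined ideal MA = 2.0642 × 2.4783 × 2.7674 = 14.157.
Effort = load / MA = 10092 / 14.157 = 712.85 N.

713 N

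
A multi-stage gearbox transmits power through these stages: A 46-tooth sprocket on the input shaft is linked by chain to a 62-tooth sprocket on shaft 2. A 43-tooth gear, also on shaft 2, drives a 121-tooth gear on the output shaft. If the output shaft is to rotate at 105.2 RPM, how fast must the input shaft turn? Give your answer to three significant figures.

Overall ratio R = 1.3478 × 2.814 = 3.7927.
Required input speed = output speed × R = 105.2 × 3.7927 = 398.99 RPM.

399 RPM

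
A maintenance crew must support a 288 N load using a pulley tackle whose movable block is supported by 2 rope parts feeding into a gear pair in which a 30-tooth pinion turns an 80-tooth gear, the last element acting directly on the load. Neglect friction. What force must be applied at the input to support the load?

54 N

Block-and-tackle MA = number of supporting rope parts = 2.
Gear pair MA = 80/30 = 2.6667.
Combined ideal MA = 2 × 2.6667 = 5.3333.
Effort = load / MA = 288 / 5.3333 = 54 N.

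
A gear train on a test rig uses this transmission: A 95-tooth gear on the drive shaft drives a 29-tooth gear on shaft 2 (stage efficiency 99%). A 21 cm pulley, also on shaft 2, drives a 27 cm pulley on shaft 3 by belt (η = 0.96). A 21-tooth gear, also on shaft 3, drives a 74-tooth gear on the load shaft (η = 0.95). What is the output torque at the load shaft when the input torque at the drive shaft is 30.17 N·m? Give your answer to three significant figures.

Gear mesh: ratio = 29/95 = 0.30526; torque at shaft 2 = 30.17 × 0.30526 × 0.99 = 9.1177 N·m.
Belt: ratio = 27/21 = 1.2857; torque at shaft 3 = 9.1177 × 1.2857 × 0.96 = 11.254 N·m.
Gear mesh: ratio = 74/21 = 3.5238; torque at the load shaft = 11.254 × 3.5238 × 0.95 = 37.674 N·m.

37.7 N·m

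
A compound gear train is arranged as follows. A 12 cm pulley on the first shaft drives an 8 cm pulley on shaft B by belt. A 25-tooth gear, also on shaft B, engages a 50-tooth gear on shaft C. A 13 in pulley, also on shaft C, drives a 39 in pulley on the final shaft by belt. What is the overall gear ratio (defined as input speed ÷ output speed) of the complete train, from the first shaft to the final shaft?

4

Each stage contributes driven/driver: belt 8/12 = 0.66667, gear mesh 50/25 = 2, belt 39/13 = 3.
Overall: 0.66667 × 2 × 3 = 4.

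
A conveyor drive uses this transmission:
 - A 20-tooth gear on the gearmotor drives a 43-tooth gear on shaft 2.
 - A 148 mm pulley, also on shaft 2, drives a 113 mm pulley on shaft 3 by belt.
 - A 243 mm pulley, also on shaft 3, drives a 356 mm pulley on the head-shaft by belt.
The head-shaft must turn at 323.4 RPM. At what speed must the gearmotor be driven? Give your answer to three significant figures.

778 RPM

Overall ratio R = 2.15 × 0.76351 × 1.465 = 2.4049.
Required input speed = output speed × R = 323.4 × 2.4049 = 777.75 RPM.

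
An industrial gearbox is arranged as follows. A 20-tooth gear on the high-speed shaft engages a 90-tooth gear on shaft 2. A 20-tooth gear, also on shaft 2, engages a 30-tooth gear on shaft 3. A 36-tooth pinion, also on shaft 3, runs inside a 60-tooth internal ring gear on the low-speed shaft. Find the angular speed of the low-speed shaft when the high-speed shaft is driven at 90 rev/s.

8 rev/s

Gear mesh: ratio = 90/20 = 4.5, so shaft 2 turns at 90 / 4.5 = 20 rev/s.
Gear mesh: ratio = 30/20 = 1.5, so shaft 3 turns at 20 / 1.5 = 13.333 rev/s.
Internal gear: ratio = 60/36 = 1.6667, so the low-speed shaft turns at 13.333 / 1.6667 = 8 rev/s.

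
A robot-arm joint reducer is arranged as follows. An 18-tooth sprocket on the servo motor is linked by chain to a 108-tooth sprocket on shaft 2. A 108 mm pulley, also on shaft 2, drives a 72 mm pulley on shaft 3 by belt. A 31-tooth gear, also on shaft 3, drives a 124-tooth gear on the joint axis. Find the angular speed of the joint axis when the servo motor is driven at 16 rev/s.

Chain: ratio = 108/18 = 6, so shaft 2 turns at 16 / 6 = 2.6667 rev/s.
Belt: ratio = 72/108 = 0.66667, so shaft 3 turns at 2.6667 / 0.66667 = 4 rev/s.
Gear mesh: ratio = 124/31 = 4, so the joint axis turns at 4 / 4 = 1 rev/s.

1 rev/s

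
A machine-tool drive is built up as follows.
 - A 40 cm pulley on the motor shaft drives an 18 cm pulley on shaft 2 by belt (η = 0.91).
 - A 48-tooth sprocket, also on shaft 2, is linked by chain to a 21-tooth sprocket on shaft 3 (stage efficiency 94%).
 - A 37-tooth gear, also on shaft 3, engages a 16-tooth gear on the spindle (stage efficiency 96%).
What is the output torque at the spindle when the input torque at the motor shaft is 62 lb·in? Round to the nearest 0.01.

4.33 lb·in

After the belt (18/40): 62 × 0.45 × 0.91 = 25.389 lb·in
After the chain (21/48): 25.389 × 0.4375 × 0.94 = 10.441 lb·in
After the gear mesh (16/37): 10.441 × 0.43243 × 0.96 = 4.3345 lb·in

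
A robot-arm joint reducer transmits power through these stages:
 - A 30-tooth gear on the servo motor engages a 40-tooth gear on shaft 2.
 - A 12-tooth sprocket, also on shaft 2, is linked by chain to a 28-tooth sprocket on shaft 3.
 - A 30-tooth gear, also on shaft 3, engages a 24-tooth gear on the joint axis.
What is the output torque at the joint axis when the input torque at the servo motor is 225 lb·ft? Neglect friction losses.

560 lb·ft

Gear mesh: ratio = 40/30 = 1.3333; torque at shaft 2 = 225 × 1.3333 = 300 lb·ft.
Chain: ratio = 28/12 = 2.3333; torque at shaft 3 = 300 × 2.3333 = 700 lb·ft.
Gear mesh: ratio = 24/30 = 0.8; torque at the joint axis = 700 × 0.8 = 560 lb·ft.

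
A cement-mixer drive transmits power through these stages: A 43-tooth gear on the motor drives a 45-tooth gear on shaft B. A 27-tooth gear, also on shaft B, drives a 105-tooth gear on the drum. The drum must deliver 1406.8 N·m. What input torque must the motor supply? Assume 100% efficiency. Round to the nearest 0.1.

Overall ratio R = 1.0465 × 3.8889 = 4.0698.
Input torque = output torque / R = 1406.8 / 4.0698 = 345.67 N·m.

345.7 N·m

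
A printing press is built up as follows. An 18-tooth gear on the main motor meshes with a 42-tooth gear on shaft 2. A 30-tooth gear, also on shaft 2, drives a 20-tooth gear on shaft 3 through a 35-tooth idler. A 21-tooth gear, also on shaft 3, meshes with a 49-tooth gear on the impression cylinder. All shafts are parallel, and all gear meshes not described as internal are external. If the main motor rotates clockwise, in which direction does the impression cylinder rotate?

clockwise

the main motor → shaft 2: external mesh, 1 reversal → CCW.
shaft 2 → shaft 3: driver → idler → driven is 2 external meshes, 2 reversals → CCW.
shaft 3 → the impression cylinder: external mesh, 1 reversal → CW.
4 reversals in total — an even number — so the impression cylinder turns the same way as the main motor.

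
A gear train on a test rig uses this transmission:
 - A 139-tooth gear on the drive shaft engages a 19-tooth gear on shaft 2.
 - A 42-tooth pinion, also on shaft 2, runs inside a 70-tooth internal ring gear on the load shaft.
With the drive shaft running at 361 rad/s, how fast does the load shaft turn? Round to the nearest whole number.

1585 rad/s

gear mesh 19/139 = 0.13669 → 361/0.13669 = 2641 rad/s
internal gear 70/42 = 1.6667 → 2641/1.6667 = 1584.6 rad/s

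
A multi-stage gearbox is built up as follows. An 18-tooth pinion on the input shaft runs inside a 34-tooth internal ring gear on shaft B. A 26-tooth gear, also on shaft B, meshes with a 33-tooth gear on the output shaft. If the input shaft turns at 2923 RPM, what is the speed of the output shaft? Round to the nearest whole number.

1219 RPM

internal gear 34/18 = 1.8889 → 2923/1.8889 = 1547.5 RPM
gear mesh 33/26 = 1.2692 → 1547.5/1.2692 = 1219.2 RPM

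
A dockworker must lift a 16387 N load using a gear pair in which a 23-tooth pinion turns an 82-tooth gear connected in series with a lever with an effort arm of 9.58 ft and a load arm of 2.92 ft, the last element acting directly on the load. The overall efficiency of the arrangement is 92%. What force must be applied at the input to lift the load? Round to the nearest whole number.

1523 N

Gear pair MA = 82/23 = 3.5652.
Lever MA = effort arm / load arm = 9.58/2.92 = 3.2808.
Combined ideal MA = 3.5652 × 3.2808 = 11.697.
Actual MA = 11.697 × 0.92 = 10.761.
Effort = load / actual MA = 16387 / 10.761 = 1522.8 N.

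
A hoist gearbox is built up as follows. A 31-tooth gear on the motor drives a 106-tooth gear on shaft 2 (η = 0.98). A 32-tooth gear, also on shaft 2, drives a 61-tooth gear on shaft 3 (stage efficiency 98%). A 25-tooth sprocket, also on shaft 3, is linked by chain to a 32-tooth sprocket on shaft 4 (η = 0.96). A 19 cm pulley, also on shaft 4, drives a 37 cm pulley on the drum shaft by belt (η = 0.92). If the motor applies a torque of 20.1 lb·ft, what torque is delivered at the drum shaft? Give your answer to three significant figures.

After the gear mesh (106/31): 20.1 × 3.4194 × 0.98 = 67.354 lb·ft
After the gear mesh (61/32): 67.354 × 1.9062 × 0.98 = 125.83 lb·ft
After the chain (32/25): 125.83 × 1.28 × 0.96 = 154.62 lb·ft
After the belt (37/19): 154.62 × 1.9474 × 0.92 = 277.01 lb·ft

277 lb·ft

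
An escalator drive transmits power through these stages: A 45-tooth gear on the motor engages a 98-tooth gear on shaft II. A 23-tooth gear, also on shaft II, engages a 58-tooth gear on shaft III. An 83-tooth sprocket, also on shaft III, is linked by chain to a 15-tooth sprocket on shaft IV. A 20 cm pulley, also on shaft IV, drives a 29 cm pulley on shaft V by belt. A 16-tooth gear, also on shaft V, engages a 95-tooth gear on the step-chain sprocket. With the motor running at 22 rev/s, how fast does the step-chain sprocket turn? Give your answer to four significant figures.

gear mesh 98/45 = 2.1778 → 22/2.1778 = 10.102 rev/s
gear mesh 58/23 = 2.5217 → 10.102/2.5217 = 4.006 rev/s
chain 15/83 = 0.18072 → 4.006/0.18072 = 22.166 rev/s
belt 29/20 = 1.45 → 22.166/1.45 = 15.287 rev/s
gear mesh 95/16 = 5.9375 → 15.287/5.9375 = 2.5747 rev/s

2.575 rev/s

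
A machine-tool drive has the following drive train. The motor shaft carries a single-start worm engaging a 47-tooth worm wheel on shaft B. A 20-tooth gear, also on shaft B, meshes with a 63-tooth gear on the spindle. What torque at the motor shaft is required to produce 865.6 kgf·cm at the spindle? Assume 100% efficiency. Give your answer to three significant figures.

Overall ratio R = 47 × 3.15 = 148.05.
Input torque = output torque / R = 865.6 / 148.05 = 5.8467 kgf·cm.

5.85 kgf·cm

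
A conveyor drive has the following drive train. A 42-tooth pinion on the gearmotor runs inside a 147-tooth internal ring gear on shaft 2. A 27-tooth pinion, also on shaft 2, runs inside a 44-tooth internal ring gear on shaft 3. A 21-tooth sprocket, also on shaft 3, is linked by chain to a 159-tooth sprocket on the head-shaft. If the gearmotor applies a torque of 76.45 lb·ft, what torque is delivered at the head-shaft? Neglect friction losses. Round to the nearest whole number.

Internal gear: ratio = 147/42 = 3.5; torque at shaft 2 = 76.45 × 3.5 = 267.57 lb·ft.
Internal gear: ratio = 44/27 = 1.6296; torque at shaft 3 = 267.57 × 1.6296 = 436.05 lb·ft.
Chain: ratio = 159/21 = 7.5714; torque at the head-shaft = 436.05 × 7.5714 = 3301.5 lb·ft.

3302 lb·ft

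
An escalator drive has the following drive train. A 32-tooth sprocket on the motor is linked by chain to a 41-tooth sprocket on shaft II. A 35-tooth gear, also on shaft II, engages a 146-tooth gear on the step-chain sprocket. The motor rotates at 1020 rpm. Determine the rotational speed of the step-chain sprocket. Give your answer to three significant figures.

the motor → shaft II (chain, 41/32): 1020 ÷ 1.2812 = 796.1 rpm
shaft II → the step-chain sprocket (gear mesh, 146/35): 796.1 ÷ 4.1714 = 190.85 rpm

191 rpm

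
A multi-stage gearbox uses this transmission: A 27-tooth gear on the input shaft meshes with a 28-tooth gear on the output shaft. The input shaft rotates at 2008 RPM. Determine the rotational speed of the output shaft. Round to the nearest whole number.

1936 RPM

Gear mesh: ratio = 28/27 = 1.037, so the output shaft turns at 2008 / 1.037 = 1936.3 RPM.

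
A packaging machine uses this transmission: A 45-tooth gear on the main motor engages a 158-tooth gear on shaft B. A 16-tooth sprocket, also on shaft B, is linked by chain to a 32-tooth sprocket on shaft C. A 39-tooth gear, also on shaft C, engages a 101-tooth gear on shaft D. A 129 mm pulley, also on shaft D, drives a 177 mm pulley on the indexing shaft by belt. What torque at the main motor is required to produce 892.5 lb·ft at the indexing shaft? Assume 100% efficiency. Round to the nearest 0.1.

Overall ratio R = 3.5111 × 2 × 2.5897 × 1.3721 = 24.953.
Input torque = output torque / R = 892.5 / 24.953 = 35.768 lb·ft.

35.8 lb·ft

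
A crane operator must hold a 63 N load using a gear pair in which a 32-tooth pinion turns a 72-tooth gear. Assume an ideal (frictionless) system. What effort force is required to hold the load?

28 N

Gear pair MA = 72/32 = 2.25.
Effort = load / MA = 63 / 2.25 = 28 N.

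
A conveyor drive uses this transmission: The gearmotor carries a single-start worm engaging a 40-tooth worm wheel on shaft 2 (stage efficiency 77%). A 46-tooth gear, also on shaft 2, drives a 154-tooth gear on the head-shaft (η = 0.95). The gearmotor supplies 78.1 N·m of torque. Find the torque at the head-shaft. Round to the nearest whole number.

worm 40/1 = 40 → τ = 78.1·40·0.77 = 2405.5 N·m
gear mesh 154/46 = 3.3478 → τ = 2405.5·3.3478·0.95 = 7650.5 N·m

7650 N·m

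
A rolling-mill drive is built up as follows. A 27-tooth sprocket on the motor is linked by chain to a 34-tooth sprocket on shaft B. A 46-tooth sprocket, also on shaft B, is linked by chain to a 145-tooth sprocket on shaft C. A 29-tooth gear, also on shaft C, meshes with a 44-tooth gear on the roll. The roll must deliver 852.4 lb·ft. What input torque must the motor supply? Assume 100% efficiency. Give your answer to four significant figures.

141.5 lb·ft

Overall ratio R = 1.2593 × 3.1522 × 1.5172 = 6.0225.
Input torque = output torque / R = 852.4 / 6.0225 = 141.53 lb·ft.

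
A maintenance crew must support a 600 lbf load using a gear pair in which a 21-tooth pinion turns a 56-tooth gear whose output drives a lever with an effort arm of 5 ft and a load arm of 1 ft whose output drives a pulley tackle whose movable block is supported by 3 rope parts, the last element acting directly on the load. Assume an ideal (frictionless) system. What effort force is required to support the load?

15 lbf

Gear pair MA = 56/21 = 2.6667.
Lever MA = effort arm / load arm = 5/1 = 5.
Block-and-tackle MA = number of supporting rope parts = 3.
Combined ideal MA = 2.6667 × 5 × 3 = 40.
Effort = load / MA = 600 / 40 = 15 lbf.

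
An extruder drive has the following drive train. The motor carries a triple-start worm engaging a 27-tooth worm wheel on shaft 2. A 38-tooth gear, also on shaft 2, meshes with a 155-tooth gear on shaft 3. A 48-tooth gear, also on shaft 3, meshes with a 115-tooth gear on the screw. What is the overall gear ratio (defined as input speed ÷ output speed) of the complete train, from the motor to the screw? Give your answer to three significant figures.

Each stage contributes driven/driver: worm 27/3 = 9, gear mesh 155/38 = 4.0789, gear mesh 115/48 = 2.3958.
Overall: 9 × 4.0789 × 2.3958 = 87.952.

88.0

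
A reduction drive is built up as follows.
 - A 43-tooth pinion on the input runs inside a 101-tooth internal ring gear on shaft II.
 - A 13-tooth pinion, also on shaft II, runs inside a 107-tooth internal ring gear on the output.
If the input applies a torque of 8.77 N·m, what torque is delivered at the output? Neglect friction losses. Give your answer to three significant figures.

170 N·m

After the internal gear (101/43): 8.77 × 2.3488 = 20.599 N·m
After the internal gear (107/13): 20.599 × 8.2308 = 169.55 N·m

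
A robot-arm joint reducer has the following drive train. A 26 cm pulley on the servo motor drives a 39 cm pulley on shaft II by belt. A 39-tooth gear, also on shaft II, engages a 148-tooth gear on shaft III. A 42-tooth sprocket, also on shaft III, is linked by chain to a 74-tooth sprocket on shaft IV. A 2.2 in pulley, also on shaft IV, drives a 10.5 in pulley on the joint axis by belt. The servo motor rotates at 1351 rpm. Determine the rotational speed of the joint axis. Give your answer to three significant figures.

28.2 rpm

belt 39/26 = 1.5 → 1351/1.5 = 900.67 rpm
gear mesh 148/39 = 3.7949 → 900.67/3.7949 = 237.34 rpm
chain 74/42 = 1.7619 → 237.34/1.7619 = 134.71 rpm
belt 10.5/2.2 = 4.7727 → 134.71/4.7727 = 28.224 rpm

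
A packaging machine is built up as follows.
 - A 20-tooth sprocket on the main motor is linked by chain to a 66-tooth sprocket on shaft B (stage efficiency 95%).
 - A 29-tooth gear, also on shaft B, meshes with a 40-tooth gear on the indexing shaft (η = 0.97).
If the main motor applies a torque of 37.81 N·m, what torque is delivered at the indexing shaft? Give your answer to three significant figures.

159 N·m

Chain: ratio = 66/20 = 3.3; torque at shaft B = 37.81 × 3.3 × 0.95 = 118.53 N·m.
Gear mesh: ratio = 40/29 = 1.3793; torque at the indexing shaft = 118.53 × 1.3793 × 0.97 = 158.59 N·m.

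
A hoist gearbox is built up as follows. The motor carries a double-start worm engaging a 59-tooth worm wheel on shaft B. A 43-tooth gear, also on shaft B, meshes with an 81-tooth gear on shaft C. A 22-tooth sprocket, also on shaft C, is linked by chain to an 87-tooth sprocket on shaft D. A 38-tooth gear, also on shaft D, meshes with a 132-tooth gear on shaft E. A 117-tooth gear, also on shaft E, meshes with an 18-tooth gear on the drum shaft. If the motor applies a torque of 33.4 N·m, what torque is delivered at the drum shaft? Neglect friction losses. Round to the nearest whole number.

3922 N·m

Worm: ratio = 59/2 = 29.5; torque at shaft B = 33.4 × 29.5 = 985.3 N·m.
Gear mesh: ratio = 81/43 = 1.8837; torque at shaft C = 985.3 × 1.8837 = 1856 N·m.
Chain: ratio = 87/22 = 3.9545; torque at shaft D = 1856 × 3.9545 = 7339.8 N·m.
Gear mesh: ratio = 132/38 = 3.4737; torque at shaft E = 7339.8 × 3.4737 = 25496 N·m.
Gear mesh: ratio = 18/117 = 0.15385; torque at the drum shaft = 25496 × 0.15385 = 3922.5 N·m.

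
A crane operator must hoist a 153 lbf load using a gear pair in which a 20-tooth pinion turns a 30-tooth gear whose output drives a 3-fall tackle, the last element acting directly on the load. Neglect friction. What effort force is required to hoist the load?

34 lbf

Gear pair MA = 30/20 = 1.5.
Block-and-tackle MA = number of supporting rope parts = 3.
Combined ideal MA = 1.5 × 3 = 4.5.
Effort = load / MA = 153 / 4.5 = 34 lbf.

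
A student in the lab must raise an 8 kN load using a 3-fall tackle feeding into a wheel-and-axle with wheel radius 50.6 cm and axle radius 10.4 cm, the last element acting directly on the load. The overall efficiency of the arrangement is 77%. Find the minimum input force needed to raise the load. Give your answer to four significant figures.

Block-and-tackle MA = number of supporting rope parts = 3.
Wheel-and-axle MA = R/r = 50.6/10.4 = 4.8654.
Combined ideal MA = 3 × 4.8654 = 14.596.
Actual MA = 14.596 × 0.77 = 11.239.
Effort = load / actual MA = 8 / 11.239 = 0.7118 kN.

0.7118 kN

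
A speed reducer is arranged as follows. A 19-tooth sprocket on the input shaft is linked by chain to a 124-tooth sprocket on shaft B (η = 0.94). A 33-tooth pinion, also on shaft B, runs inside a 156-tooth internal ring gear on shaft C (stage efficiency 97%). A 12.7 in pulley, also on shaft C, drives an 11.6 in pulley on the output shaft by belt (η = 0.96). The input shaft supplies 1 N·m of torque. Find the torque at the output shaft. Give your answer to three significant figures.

24.7 N·m

After the chain (124/19): 1 × 6.5263 × 0.94 = 6.1347 N·m
After the internal gear (156/33): 6.1347 × 4.7273 × 0.97 = 28.131 N·m
After the belt (11.6/12.7): 28.131 × 0.91339 × 0.96 = 24.666 N·m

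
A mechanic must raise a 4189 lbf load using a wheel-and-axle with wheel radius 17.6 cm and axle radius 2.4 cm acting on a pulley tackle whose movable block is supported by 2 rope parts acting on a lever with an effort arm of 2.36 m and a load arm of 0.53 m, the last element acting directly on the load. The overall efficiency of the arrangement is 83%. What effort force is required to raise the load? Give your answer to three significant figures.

Wheel-and-axle MA = R/r = 17.6/2.4 = 7.3333.
Block-and-tackle MA = number of supporting rope parts = 2.
Lever MA = effort arm / load arm = 2.36/0.53 = 4.4528.
Combined ideal MA = 7.3333 × 2 × 4.4528 = 65.308.
Actual MA = 65.308 × 0.83 = 54.206.
Effort = load / actual MA = 4189 / 54.206 = 77.28 lbf.

77.3 lbf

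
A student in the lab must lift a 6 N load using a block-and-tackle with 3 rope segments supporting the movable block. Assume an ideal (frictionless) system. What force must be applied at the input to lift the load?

Block-and-tackle MA = number of supporting rope parts = 3.
Effort = load / MA = 6 / 3 = 2 N.

2 N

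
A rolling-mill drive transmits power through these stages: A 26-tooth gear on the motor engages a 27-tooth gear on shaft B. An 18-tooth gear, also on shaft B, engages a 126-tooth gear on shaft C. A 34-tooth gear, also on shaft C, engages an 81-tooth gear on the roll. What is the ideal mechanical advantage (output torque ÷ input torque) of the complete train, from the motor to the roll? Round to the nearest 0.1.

Each stage contributes driven/driver: gear mesh 27/26 = 1.0385, gear mesh 126/18 = 7, gear mesh 81/34 = 2.3824.
Overall: 1.0385 × 7 × 2.3824 = 17.318.

17.3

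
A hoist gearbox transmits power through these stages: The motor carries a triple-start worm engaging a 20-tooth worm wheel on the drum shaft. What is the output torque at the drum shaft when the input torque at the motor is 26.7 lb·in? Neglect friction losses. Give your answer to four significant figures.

worm 20/3 = 6.6667 → τ = 26.7·6.6667 = 178 lb·in

178.0 lb·in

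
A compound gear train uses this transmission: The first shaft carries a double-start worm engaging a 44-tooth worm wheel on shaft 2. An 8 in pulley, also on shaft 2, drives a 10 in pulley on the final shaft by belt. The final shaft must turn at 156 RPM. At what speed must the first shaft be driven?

4290 RPM

Overall ratio R = 22 × 1.25 = 27.5.
Required input speed = output speed × R = 156 × 27.5 = 4290 RPM.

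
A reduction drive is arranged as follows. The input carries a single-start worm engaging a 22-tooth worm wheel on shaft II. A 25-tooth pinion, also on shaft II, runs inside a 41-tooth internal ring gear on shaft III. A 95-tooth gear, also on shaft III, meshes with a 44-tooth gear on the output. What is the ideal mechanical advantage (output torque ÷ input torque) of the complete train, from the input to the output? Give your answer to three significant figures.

Each stage contributes driven/driver: worm 22/1 = 22, internal gear 41/25 = 1.64, gear mesh 44/95 = 0.46316.
Overall: 22 × 1.64 × 0.46316 = 16.711.

16.7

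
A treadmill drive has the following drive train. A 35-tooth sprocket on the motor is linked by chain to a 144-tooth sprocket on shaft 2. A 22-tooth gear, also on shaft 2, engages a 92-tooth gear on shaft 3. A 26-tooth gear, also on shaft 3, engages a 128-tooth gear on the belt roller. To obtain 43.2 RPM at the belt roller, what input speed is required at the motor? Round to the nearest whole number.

3659 RPM

Overall ratio R = 4.1143 × 4.1818 × 4.9231 = 84.702.
Required input speed = output speed × R = 43.2 × 84.702 = 3659.1 RPM.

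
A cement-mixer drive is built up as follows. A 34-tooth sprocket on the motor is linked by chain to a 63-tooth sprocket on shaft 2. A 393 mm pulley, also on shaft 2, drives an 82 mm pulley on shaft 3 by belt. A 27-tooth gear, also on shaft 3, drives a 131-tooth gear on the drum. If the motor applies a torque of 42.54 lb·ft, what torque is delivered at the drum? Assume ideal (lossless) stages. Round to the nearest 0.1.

79.8 lb·ft

After the chain (63/34): 42.54 × 1.8529 = 78.824 lb·ft
After the belt (82/393): 78.824 × 0.20865 = 16.447 lb·ft
After the gear mesh (131/27): 16.447 × 4.8519 = 79.797 lb·ft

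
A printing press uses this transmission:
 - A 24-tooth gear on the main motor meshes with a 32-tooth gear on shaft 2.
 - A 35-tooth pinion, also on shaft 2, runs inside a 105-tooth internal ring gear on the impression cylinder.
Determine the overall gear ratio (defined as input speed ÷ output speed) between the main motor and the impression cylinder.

Each stage contributes driven/driver: gear mesh 32/24 = 1.3333, internal gear 105/35 = 3.
Overall: 1.3333 × 3 = 4.

4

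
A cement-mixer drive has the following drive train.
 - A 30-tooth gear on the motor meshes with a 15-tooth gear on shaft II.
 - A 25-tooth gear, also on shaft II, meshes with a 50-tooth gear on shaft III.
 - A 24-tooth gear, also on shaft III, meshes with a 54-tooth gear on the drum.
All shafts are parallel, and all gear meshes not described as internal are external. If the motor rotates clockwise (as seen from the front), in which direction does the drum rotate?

counterclockwise

the motor → shaft II: external mesh, 1 reversal → CCW.
shaft II → shaft III: external mesh, 1 reversal → CW.
shaft III → the drum: external mesh, 1 reversal → CCW.
3 reversals in total — an odd number — so the drum turns opposite to the motor.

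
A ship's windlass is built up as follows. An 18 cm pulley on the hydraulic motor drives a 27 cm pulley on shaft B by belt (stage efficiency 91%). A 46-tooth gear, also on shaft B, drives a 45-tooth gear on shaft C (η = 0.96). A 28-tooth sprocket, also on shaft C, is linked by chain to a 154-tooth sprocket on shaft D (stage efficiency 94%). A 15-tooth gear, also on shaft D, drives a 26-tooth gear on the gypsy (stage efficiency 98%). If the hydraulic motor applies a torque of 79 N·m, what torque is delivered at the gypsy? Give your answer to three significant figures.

Belt: ratio = 27/18 = 1.5; torque at shaft B = 79 × 1.5 × 0.91 = 107.84 N·m.
Gear mesh: ratio = 45/46 = 0.97826; torque at shaft C = 107.84 × 0.97826 × 0.96 = 101.27 N·m.
Chain: ratio = 154/28 = 5.5; torque at shaft D = 101.27 × 5.5 × 0.94 = 523.57 N·m.
Gear mesh: ratio = 26/15 = 1.7333; torque at the gypsy = 523.57 × 1.7333 × 0.98 = 889.37 N·m.

889 N·m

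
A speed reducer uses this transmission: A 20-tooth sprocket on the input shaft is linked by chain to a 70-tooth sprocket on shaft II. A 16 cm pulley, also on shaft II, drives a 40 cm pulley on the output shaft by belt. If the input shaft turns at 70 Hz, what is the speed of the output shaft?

8 Hz

Chain: ratio = 70/20 = 3.5, so shaft II turns at 70 / 3.5 = 20 Hz.
Belt: ratio = 40/16 = 2.5, so the output shaft turns at 20 / 2.5 = 8 Hz.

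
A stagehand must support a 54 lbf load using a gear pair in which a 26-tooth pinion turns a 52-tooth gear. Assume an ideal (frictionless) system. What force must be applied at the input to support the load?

27 lbf

Gear pair MA = 52/26 = 2.
Effort = load / MA = 54 / 2 = 27 lbf.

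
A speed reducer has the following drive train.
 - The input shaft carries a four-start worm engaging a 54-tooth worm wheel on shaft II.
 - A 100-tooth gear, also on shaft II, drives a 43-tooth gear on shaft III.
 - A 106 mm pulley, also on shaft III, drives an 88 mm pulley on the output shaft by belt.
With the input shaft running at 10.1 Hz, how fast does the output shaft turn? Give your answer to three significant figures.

2.10 Hz

worm 54/4 = 13.5 → 10.1/13.5 = 0.74815 Hz
gear mesh 43/100 = 0.43 → 0.74815/0.43 = 1.7399 Hz
belt 88/106 = 0.83019 → 1.7399/0.83019 = 2.0958 Hz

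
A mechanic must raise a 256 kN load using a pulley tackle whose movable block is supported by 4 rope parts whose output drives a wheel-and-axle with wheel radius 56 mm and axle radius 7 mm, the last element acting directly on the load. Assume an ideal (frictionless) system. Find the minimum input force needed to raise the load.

Block-and-tackle MA = number of supporting rope parts = 4.
Wheel-and-axle MA = R/r = 56/7 = 8.
Combined ideal MA = 4 × 8 = 32.
Effort = load / MA = 256 / 32 = 8 kN.

8 kN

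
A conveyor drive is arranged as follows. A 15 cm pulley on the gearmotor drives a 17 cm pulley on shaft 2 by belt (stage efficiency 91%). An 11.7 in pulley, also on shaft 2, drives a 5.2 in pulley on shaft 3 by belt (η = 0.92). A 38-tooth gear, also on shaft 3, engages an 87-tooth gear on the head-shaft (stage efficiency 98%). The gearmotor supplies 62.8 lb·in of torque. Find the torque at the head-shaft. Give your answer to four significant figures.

59.42 lb·in

After the belt (17/15): 62.8 × 1.1333 × 0.91 = 64.768 lb·in
After the belt (5.2/11.7): 64.768 × 0.44444 × 0.92 = 26.483 lb·in
After the gear mesh (87/38): 26.483 × 2.2895 × 0.98 = 59.419 lb·in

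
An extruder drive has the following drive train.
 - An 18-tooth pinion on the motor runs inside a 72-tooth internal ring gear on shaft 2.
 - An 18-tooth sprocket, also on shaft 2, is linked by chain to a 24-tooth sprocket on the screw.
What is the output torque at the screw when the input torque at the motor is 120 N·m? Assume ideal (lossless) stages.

640 N·m

internal gear 72/18 = 4 → τ = 120·4 = 480 N·m
chain 24/18 = 1.3333 → τ = 480·1.3333 = 640 N·m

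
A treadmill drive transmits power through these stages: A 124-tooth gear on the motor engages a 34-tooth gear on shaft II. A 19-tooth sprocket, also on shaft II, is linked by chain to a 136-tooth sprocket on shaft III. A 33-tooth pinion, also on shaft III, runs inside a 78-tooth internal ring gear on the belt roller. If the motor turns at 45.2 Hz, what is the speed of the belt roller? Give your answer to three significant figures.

Gear mesh: ratio = 34/124 = 0.27419, so shaft II turns at 45.2 / 0.27419 = 164.85 Hz.
Chain: ratio = 136/19 = 7.1579, so shaft III turns at 164.85 / 7.1579 = 23.03 Hz.
Internal gear: ratio = 78/33 = 2.3636, so the belt roller turns at 23.03 / 2.3636 = 9.7435 Hz.

9.74 Hz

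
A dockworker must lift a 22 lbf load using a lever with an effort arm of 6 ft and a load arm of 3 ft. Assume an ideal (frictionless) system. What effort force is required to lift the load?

11 lbf

Lever MA = effort arm / load arm = 6/3 = 2.
Effort = load / MA = 22 / 2 = 11 lbf.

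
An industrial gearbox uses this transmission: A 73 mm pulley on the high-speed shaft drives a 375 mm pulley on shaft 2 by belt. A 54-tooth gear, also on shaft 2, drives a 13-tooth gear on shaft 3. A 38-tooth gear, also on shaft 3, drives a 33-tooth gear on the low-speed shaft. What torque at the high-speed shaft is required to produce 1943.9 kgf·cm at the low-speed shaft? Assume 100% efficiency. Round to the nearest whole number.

Overall ratio R = 5.137 × 0.24074 × 0.86842 = 1.074.
Input torque = output torque / R = 1943.9 / 1.074 = 1810 kgf·cm.

1810 kgf·cm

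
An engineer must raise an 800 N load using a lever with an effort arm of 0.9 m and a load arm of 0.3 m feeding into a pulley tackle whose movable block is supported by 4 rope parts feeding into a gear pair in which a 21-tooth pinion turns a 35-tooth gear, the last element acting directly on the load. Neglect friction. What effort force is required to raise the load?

40 N

Lever MA = effort arm / load arm = 0.9/0.3 = 3.
Block-and-tackle MA = number of supporting rope parts = 4.
Gear pair MA = 35/21 = 1.6667.
Combined ideal MA = 3 × 4 × 1.6667 = 20.
Effort = load / MA = 800 / 20 = 40 N.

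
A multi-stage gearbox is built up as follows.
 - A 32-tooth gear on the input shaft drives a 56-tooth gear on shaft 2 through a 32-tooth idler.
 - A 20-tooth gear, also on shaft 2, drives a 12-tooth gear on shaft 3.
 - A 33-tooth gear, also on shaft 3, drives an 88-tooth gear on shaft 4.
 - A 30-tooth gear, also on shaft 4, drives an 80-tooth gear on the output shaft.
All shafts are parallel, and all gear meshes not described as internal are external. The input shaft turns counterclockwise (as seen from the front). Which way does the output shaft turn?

the input shaft → shaft 2: driver → idler → driven is 2 external meshes, 2 reversals → CCW.
shaft 2 → shaft 3: external mesh, 1 reversal → CW.
shaft 3 → shaft 4: external mesh, 1 reversal → CCW.
shaft 4 → the output shaft: external mesh, 1 reversal → CW.
5 reversals in total — an odd number — so the output shaft turns opposite to the input shaft.

clockwise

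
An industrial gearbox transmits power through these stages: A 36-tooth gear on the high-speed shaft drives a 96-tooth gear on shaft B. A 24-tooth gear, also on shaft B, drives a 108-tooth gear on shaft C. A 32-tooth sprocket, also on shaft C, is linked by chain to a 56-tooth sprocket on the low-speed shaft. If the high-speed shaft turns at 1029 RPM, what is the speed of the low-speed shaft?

49 RPM

gear mesh 96/36 = 2.6667 → 1029/2.6667 = 385.88 RPM
gear mesh 108/24 = 4.5 → 385.88/4.5 = 85.75 RPM
chain 56/32 = 1.75 → 85.75/1.75 = 49 RPM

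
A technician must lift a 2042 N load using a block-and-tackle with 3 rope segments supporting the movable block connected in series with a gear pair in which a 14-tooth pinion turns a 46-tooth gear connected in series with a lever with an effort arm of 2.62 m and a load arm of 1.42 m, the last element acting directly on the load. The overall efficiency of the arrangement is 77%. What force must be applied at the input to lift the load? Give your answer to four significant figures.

Block-and-tackle MA = number of supporting rope parts = 3.
Gear pair MA = 46/14 = 3.2857.
Lever MA = effort arm / load arm = 2.62/1.42 = 1.8451.
Combined ideal MA = 3 × 3.2857 × 1.8451 = 18.187.
Actual MA = 18.187 × 0.77 = 14.004.
Effort = load / actual MA = 2042 / 14.004 = 145.81 N.

145.8 N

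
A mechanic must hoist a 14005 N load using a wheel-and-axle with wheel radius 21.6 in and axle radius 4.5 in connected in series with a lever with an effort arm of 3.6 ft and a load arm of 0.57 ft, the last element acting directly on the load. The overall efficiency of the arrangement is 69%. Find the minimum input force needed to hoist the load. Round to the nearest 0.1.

Wheel-and-axle MA = R/r = 21.6/4.5 = 4.8.
Lever MA = effort arm / load arm = 3.6/0.57 = 6.3158.
Combined ideal MA = 4.8 × 6.3158 = 30.316.
Actual MA = 30.316 × 0.69 = 20.918.
Effort = load / actual MA = 14005 / 20.918 = 669.52 N.

669.5 N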